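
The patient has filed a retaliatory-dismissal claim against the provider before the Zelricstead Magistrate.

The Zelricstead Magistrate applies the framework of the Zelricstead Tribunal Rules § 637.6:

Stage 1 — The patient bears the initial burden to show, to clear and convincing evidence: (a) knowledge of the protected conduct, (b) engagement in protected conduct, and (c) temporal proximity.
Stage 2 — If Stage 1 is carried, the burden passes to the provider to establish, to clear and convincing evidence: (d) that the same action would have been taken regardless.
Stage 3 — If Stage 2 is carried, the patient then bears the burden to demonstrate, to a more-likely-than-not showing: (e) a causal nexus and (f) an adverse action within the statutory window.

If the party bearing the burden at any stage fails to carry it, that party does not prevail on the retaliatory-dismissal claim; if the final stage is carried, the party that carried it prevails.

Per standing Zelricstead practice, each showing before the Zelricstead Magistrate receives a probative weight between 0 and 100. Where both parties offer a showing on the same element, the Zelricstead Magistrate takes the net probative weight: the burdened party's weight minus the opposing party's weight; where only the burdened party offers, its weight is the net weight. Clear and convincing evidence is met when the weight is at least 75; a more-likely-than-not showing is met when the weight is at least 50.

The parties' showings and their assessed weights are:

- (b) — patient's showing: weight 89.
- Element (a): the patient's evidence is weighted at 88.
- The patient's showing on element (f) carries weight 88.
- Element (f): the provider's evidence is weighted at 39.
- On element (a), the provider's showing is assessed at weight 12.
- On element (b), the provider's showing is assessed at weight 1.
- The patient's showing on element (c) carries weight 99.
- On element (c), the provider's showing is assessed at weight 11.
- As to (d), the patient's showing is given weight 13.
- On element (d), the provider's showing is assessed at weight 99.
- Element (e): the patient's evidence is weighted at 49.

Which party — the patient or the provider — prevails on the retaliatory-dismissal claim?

Stage 1 (patient, clear and convincing evidence, weight is at least 75): (a) net 88−12=76 ≥ 75 — meets; (b) net 89−1=88 ≥ 75 — meets; (c) net 99−11=88 ≥ 75 — meets.
  The patient carries Stage 1; the provider now bears the burden.
Stage 2 (provider, clear and convincing evidence, weight is at least 75): (d) net 99−13=86 ≥ 75 — meets.
  All elements met. The burden passes to the patient.
Stage 3 (patient, a more-likely-than-not showing, weight is at least 50): (e) 49 < 50 — fails; (f) net 88−39=49 < 50 — fails.
  Stage 3 not carried; the patient fails its burden.
The analysis ends at Stage 3; the provider prevails.

provider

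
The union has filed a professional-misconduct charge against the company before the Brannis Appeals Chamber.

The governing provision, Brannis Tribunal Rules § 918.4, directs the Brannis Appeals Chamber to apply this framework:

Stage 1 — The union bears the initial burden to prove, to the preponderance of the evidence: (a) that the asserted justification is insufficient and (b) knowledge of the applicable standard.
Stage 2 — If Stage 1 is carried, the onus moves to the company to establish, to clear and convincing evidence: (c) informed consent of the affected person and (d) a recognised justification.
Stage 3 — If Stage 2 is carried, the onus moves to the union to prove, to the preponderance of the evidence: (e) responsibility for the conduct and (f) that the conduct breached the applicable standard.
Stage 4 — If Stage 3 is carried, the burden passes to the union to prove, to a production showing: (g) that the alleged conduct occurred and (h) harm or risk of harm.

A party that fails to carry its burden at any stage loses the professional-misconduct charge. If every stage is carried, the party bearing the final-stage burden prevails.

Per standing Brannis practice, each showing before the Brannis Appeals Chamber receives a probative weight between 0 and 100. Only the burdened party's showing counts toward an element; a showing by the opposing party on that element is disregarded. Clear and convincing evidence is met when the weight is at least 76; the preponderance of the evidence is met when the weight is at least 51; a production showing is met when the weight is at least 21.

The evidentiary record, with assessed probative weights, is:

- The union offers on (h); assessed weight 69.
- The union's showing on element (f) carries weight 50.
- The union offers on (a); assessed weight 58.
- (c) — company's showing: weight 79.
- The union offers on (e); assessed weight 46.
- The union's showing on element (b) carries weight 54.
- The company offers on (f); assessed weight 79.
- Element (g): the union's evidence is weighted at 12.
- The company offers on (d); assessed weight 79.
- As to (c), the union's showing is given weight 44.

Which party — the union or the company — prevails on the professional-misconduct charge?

Stage 1 (union, the preponderance of the evidence, weight is at least 51): (a) 58 ≥ 51 — meets; (b) 54 ≥ 51 — meets.
  The union carries Stage 1; the company now bears the burden.
Stage 2 (company, clear and convincing evidence, weight is at least 76): (c) 79 (union's 44 disregarded) ≥ 76 — meets; (d) 79 ≥ 76 — meets.
  The company carries Stage 2; the union now bears the burden.
Stage 3 (union, the preponderance of the evidence, weight is at least 51): (e) 46 < 51 — fails; (f) 50 (company's 79 disregarded) < 51 — fails.
  The union does not carry Stage 3.
The company prevails.

company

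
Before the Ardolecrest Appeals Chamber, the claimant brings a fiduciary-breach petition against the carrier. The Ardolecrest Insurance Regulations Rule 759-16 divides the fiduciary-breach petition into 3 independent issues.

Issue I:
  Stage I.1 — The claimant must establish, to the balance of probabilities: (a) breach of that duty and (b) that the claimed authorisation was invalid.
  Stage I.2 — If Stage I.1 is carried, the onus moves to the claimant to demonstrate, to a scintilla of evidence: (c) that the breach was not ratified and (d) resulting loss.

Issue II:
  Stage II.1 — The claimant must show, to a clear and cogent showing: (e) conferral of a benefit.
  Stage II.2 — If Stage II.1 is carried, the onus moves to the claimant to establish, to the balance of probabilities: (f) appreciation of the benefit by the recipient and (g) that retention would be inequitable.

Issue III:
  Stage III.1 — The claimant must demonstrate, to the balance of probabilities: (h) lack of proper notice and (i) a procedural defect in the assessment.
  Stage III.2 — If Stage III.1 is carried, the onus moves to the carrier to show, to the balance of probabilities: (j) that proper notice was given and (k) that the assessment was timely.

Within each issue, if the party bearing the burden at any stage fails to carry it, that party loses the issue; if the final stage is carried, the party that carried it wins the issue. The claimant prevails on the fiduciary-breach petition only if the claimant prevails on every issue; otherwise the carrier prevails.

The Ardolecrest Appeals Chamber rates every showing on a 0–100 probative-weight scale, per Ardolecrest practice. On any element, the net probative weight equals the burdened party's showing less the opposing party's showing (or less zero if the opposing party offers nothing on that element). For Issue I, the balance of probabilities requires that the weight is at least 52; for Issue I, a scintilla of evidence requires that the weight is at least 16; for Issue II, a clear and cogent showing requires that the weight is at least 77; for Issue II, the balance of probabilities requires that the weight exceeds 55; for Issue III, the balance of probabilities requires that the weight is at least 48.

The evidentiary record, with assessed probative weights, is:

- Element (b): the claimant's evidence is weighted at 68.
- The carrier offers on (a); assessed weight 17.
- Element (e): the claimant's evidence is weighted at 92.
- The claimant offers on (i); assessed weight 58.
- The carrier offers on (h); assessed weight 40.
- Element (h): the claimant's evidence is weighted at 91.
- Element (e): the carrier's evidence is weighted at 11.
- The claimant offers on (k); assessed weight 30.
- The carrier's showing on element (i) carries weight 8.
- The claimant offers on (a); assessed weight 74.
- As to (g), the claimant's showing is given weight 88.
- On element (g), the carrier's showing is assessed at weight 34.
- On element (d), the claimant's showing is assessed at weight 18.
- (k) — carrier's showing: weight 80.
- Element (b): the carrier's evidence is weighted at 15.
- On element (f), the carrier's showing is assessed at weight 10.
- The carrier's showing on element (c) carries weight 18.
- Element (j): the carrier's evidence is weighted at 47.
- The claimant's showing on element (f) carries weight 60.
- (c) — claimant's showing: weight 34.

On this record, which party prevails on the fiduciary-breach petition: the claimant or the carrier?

carrier

— Issue I —
Stage I.1 — burden on claimant; standard: the balance of probabilities (weight is at least 52).
    (a): 74 − 17 = 57 ≥ 52 [met]
    (b): 68 − 15 = 53 ≥ 52 [met]
  All elements met. The claimant retains the burden for Stage I.2.
Stage I.2 — burden on claimant; standard: a scintilla of evidence (weight is at least 16).
    (c): 34 − 18 = 16 ≥ 16 [met]
    (d): 18 ≥ 16 [met]
  All elements met at the final stage.
All stages carried — the claimant prevails on this issue.
— Issue II —
At Stage II.1 the claimant must meet a clear and cogent showing (weight is at least 77): on (e) the weight is 92 less the opposing 11 gives net 81, ≥ 77, so (e) meets the standard.
  Stage II.1 carried; the burden remains with the claimant.
At Stage II.2 the claimant must meet the balance of probabilities (weight exceeds 55): on (f) the weight is 60 less the opposing 10 gives net 50, which does not exceed 55, so (f) does not meet the standard; on (g) the weight is 88 less the opposing 34 gives net 54, ≤ 55, so (g) does not meet the standard.
  Not every element is met, so the claimant fails to carry Stage II.2.
The analysis ends at Stage II.2; the carrier prevails on this issue.
— Issue III —
Stage III.1 — burden on claimant; standard: the balance of probabilities (weight is at least 48).
    (h): 91 − 40 = 51 ≥ 48 [met]
    (i): 58 − 8 = 50 ≥ 48 [met]
  All elements met. The burden passes to the carrier.
Stage III.2 — burden on carrier; standard: the balance of probabilities (weight is at least 48).
    (j): 47 < 48 [not met]
    (k): 80 − 30 = 50 ≥ 48 [met]
  Not every element is met, so the carrier fails to carry Stage III.2.
So the claimant prevails on this issue.
Per-issue: Issue I → claimant; Issue II → carrier; Issue III → claimant. The claimant must prevail on every issue; overall, the carrier prevails.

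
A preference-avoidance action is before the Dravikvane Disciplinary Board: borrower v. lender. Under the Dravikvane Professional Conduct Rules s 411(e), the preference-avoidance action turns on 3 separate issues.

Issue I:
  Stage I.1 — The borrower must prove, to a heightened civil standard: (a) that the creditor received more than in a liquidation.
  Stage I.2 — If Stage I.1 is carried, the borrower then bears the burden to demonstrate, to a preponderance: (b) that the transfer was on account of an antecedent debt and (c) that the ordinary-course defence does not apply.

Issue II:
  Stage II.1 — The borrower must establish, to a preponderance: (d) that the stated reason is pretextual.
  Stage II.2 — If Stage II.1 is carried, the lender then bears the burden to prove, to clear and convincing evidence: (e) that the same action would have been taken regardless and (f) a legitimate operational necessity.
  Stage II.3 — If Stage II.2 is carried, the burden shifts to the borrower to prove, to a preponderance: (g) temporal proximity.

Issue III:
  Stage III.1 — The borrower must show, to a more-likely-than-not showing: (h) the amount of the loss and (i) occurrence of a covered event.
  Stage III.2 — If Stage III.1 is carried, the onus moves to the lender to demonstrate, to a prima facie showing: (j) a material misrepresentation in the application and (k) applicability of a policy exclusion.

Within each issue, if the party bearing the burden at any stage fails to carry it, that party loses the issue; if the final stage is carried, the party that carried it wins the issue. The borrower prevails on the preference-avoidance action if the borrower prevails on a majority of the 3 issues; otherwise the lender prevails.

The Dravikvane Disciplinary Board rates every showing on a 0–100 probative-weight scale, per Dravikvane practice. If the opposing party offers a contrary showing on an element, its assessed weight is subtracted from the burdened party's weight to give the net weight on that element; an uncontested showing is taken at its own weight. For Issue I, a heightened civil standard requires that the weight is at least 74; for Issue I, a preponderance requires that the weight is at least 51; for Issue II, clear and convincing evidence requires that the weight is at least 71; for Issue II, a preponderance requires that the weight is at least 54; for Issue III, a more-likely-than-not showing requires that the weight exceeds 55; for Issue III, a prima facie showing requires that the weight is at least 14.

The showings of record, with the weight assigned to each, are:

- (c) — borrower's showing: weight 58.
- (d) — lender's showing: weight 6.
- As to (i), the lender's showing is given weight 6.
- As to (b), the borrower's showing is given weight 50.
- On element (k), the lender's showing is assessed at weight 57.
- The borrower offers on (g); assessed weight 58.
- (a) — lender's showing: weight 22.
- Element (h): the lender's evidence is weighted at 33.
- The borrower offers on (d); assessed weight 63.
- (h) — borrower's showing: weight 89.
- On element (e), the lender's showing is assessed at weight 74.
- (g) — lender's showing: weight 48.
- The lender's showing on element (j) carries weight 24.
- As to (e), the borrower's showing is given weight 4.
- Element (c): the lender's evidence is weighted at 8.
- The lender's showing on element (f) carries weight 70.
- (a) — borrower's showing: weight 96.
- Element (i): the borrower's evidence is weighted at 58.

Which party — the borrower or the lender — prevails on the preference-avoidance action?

lender

— Issue I —
Stage I.1 (borrower, a heightened civil standard, weight is at least 74): (a) net 96−22=74 ≥ 74 — meets.
  Stage I.1 carried; the burden remains with the borrower.
Stage I.2 (borrower, a preponderance, weight is at least 51): (b) 50 < 51 — fails; (c) net 58−8=50 < 51 — fails.
  Stage I.2 not carried; the borrower fails its burden.
The analysis ends at Stage I.2; the lender prevails on this issue.
— Issue II —
At Stage II.1 the borrower must meet a preponderance (weight is at least 54): on (d) the weight is 63 less the opposing 6 gives net 57, ≥ 54, so (d) meets the standard.
  All elements met. The burden passes to the lender.
At Stage II.2 the lender must meet clear and convincing evidence (weight is at least 71): on (e) the weight is 74 less the opposing 4 gives net 70, < 71, so (e) does not meet the standard; on (f) the weight is 70, which does not reach 71, so (f) does not meet the standard.
  Not every element is met, so the lender fails to carry Stage II.2.
The borrower prevails on this issue.
— Issue III —
Stage III.1 — burden on borrower; standard: a more-likely-than-not showing (weight exceeds 55).
    (h): 89 − 33 = 56 > 55 [met]
    (i): 58 − 6 = 52 ≤ 55 [not met]
  The borrower does not carry Stage III.1.
The analysis ends at Stage III.1; the lender prevails on this issue.
Per-issue: Issue I → lender; Issue II → borrower; Issue III → lender. The borrower must prevail on a majority of issues; overall, the lender prevails.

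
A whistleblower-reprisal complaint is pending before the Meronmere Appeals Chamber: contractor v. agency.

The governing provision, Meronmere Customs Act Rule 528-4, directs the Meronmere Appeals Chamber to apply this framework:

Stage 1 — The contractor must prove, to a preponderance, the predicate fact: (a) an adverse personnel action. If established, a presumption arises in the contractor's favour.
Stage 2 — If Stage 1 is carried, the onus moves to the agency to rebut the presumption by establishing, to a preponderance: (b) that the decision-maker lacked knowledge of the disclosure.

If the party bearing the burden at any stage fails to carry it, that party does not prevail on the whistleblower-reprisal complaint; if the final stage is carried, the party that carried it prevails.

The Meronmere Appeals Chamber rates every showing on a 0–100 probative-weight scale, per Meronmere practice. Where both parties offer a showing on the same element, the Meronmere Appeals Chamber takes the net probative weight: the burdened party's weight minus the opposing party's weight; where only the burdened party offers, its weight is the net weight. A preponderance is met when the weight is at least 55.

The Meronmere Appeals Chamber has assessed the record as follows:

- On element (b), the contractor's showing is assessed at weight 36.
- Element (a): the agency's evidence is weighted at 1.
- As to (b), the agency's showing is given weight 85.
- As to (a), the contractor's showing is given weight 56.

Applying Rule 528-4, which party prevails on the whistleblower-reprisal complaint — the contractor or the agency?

contractor

Stage 1 (contractor, a preponderance, weight is at least 55): (a) net 56−1=55 ≥ 55 — meets.
  All elements met. The burden passes to the agency.
Stage 2 (agency, a preponderance, weight is at least 55): (b) net 85−36=49 < 55 — fails.
  The agency does not carry Stage 2.
The analysis ends at Stage 2; the contractor prevails.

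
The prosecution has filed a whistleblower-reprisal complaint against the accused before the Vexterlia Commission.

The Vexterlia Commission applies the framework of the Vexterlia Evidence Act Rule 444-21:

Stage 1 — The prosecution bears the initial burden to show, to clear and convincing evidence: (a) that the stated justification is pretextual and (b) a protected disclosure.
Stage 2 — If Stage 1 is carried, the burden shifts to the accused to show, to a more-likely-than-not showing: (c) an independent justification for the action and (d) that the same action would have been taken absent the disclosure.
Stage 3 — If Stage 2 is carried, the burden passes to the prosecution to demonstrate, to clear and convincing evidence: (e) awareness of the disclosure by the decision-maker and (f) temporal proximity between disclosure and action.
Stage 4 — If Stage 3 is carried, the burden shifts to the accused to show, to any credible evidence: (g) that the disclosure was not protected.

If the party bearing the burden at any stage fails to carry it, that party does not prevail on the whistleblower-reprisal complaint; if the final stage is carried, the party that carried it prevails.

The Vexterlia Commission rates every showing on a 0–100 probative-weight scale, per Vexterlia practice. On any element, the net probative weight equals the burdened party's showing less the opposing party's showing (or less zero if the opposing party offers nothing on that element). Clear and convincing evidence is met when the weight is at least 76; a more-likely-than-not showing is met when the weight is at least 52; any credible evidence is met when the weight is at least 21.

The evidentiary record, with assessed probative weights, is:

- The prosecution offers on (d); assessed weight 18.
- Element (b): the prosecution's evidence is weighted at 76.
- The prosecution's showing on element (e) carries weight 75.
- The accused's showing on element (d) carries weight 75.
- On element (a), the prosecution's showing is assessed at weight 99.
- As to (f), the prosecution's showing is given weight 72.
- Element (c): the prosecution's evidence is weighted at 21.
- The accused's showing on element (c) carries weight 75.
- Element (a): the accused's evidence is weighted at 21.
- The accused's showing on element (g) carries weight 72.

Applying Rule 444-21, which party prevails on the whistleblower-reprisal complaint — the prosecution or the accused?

At Stage 1 the prosecution must meet clear and convincing evidence (weight is at least 76): on (a) the weight is 99 less the opposing 21 gives net 78, which does reach 76, so (a) meets the standard; on (b) the weight is 76, ≥ 76, so (b) meets the standard.
  Stage 1 is satisfied; the onus moves to the accused.
At Stage 2 the accused must meet a more-likely-than-not showing (weight is at least 52): on (c) the weight is 75 less the opposing 21 gives net 54, ≥ 52, so (c) meets the standard; on (d) the weight is 75 less the opposing 18 gives net 57, ≥ 52, so (d) meets the standard.
  The accused carries Stage 2; the prosecution now bears the burden.
At Stage 3 the prosecution must meet clear and convincing evidence (weight is at least 76): on (e) the weight is 75, < 76, so (e) does not meet the standard; on (f) the weight is 72, which does not reach 76, so (f) does not meet the standard.
  The prosecution does not carry Stage 3.
So the accused prevails.

accused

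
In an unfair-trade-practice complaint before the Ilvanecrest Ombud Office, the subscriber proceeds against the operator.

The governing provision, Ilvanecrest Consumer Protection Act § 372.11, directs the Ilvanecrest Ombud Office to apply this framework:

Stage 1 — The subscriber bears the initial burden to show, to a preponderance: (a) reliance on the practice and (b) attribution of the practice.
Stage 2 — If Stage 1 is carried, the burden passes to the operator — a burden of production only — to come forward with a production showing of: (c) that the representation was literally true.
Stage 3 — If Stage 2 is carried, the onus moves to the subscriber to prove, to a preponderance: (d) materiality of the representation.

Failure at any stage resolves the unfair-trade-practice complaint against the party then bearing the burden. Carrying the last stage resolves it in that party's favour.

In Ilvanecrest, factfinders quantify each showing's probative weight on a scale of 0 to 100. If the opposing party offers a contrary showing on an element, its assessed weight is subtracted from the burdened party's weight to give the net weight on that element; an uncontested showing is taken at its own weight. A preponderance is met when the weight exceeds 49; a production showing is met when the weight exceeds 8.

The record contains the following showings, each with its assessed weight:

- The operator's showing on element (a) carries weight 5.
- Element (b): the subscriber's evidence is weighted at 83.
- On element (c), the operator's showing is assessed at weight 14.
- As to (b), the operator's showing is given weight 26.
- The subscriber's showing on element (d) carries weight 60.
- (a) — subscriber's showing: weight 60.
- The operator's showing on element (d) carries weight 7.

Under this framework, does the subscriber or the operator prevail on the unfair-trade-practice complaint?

subscriber

Stage 1 (subscriber, a preponderance, weight exceeds 49): (a) net 60−5=55 > 49 — meets; (b) net 83−26=57 > 49 — meets.
  Stage 1 is satisfied; the onus moves to the operator.
Stage 2 (operator, a production showing, weight exceeds 8): (c) 14 > 8 — meets.
  All elements met. The burden passes to the subscriber.
Stage 3 (subscriber, a preponderance, weight exceeds 49): (d) net 60−7=53 > 49 — meets.
  The subscriber carries the last stage.
With every stage satisfied, the subscriber prevails.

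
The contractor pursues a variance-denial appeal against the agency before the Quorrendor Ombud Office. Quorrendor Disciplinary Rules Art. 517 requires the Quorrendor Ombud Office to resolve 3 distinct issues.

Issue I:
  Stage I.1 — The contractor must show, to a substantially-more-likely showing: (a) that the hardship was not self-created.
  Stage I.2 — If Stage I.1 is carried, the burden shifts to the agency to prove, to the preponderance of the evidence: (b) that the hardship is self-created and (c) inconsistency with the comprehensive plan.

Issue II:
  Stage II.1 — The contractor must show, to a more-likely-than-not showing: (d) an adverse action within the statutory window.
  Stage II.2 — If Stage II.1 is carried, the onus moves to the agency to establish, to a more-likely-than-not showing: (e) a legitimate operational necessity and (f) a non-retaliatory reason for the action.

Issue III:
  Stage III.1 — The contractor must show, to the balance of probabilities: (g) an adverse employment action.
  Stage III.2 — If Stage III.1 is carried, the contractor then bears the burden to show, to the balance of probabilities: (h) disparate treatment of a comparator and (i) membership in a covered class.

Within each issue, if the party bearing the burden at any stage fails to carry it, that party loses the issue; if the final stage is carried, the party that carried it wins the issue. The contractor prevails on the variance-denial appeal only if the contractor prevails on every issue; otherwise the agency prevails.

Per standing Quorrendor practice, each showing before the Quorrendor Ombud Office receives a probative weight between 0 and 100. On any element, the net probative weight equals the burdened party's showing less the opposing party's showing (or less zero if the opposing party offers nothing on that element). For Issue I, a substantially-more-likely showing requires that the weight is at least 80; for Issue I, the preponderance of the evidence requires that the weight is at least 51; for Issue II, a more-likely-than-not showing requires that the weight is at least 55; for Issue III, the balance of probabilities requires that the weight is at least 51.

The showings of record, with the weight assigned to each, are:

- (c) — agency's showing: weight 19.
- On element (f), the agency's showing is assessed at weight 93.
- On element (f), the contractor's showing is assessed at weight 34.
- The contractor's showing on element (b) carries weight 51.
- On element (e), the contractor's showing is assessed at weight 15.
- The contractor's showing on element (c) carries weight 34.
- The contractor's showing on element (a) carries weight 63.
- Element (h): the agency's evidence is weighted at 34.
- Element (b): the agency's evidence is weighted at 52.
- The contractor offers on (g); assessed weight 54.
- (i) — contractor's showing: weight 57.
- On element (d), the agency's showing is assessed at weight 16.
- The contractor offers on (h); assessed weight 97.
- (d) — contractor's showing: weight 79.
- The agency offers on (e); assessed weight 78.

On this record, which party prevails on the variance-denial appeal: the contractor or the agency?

— Issue I —
Stage I.1 (contractor, a substantially-more-likely showing, weight is at least 80): (a) 63 < 80 — fails.
  Stage I.1 not carried; the contractor fails its burden.
The agency prevails on this issue.
— Issue II —
Stage II.1 — burden on contractor; standard: a more-likely-than-not showing (weight is at least 55).
    (d): 79 − 16 = 63 ≥ 55 [met]
  All elements met. The burden passes to the agency.
Stage II.2 — burden on agency; standard: a more-likely-than-not showing (weight is at least 55).
    (e): 78 − 15 = 63 ≥ 55 [met]
    (f): 93 − 34 = 59 ≥ 55 [met]
  All elements met at the final stage.
All stages carried — the agency prevails on this issue.
— Issue III —
At Stage III.1 the contractor must meet the balance of probabilities (weight is at least 51): on (g) the weight is 54, which does reach 51, so (g) meets the standard.
  Stage III.1 is satisfied; the contractor continues to bear the burden.
At Stage III.2 the contractor must meet the balance of probabilities (weight is at least 51): on (h) the weight is 97 less the opposing 34 gives net 63, ≥ 51, so (h) meets the standard; on (i) the weight is 57, which does reach 51, so (i) meets the standard.
  All elements met at the final stage.
Every stage carried; the contractor prevails on this issue.
Per-issue: Issue I → agency; Issue II → agency; Issue III → contractor. The contractor must prevail on every issue; overall, the agency prevails.

agency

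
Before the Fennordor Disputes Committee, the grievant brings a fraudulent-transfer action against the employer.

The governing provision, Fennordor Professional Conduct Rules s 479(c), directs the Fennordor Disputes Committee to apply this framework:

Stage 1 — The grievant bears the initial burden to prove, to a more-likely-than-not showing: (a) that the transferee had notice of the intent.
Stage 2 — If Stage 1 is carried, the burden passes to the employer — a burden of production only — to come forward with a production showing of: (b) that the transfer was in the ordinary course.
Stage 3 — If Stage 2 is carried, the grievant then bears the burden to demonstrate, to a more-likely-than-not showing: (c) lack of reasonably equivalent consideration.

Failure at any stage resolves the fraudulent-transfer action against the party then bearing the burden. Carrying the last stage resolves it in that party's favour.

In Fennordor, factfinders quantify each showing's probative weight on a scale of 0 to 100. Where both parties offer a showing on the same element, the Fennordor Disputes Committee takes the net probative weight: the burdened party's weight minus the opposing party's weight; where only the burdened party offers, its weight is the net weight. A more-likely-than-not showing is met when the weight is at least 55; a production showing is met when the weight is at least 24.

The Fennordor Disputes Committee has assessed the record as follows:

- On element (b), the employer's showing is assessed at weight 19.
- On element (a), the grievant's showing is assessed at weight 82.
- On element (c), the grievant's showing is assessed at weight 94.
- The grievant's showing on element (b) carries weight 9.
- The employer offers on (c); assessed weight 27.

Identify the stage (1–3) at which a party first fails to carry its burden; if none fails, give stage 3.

stage 2

At Stage 1 the grievant must meet a more-likely-than-not showing (weight is at least 55): on (a) the weight is 82, which does reach 55, so (a) meets the standard.
  All elements met. The burden passes to the employer.
At Stage 2 the employer must meet a production showing (weight is at least 24): on (b) the weight is 19 less the opposing 9 gives net 10, which does not reach 24, so (b) does not meet the standard.
  Stage 2 not carried; the employer fails its burden.
So the grievant prevails.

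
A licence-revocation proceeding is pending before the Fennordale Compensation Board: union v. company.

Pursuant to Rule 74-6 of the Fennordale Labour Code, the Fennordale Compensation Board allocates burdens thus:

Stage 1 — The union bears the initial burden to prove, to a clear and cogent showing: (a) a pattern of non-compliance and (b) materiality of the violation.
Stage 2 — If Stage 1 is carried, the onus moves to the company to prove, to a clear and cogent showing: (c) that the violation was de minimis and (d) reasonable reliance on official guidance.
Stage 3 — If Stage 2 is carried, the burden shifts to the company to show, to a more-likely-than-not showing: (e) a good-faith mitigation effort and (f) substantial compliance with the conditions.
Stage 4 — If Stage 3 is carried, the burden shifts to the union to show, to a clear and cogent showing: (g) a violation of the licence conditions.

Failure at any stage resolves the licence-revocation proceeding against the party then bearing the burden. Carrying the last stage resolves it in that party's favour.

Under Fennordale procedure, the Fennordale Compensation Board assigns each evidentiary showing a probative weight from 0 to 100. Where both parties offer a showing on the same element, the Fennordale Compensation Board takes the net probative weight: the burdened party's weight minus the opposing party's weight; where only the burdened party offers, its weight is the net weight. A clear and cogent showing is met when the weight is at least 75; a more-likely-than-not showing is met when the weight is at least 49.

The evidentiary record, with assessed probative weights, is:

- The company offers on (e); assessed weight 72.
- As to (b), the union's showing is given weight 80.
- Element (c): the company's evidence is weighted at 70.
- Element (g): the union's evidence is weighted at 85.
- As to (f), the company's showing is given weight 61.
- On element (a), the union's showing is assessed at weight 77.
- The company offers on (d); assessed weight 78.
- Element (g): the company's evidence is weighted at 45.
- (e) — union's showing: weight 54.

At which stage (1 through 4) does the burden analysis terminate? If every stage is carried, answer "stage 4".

Stage 1 (union, a clear and cogent showing, weight is at least 75): (a) 77 ≥ 75 — meets; (b) 80 ≥ 75 — meets.
  Stage 1 is satisfied; the onus moves to the company.
Stage 2 (company, a clear and cogent showing, weight is at least 75): (c) 70 < 75 — fails; (d) 78 ≥ 75 — meets.
  The company does not carry Stage 2.
So the union prevails.

stage 2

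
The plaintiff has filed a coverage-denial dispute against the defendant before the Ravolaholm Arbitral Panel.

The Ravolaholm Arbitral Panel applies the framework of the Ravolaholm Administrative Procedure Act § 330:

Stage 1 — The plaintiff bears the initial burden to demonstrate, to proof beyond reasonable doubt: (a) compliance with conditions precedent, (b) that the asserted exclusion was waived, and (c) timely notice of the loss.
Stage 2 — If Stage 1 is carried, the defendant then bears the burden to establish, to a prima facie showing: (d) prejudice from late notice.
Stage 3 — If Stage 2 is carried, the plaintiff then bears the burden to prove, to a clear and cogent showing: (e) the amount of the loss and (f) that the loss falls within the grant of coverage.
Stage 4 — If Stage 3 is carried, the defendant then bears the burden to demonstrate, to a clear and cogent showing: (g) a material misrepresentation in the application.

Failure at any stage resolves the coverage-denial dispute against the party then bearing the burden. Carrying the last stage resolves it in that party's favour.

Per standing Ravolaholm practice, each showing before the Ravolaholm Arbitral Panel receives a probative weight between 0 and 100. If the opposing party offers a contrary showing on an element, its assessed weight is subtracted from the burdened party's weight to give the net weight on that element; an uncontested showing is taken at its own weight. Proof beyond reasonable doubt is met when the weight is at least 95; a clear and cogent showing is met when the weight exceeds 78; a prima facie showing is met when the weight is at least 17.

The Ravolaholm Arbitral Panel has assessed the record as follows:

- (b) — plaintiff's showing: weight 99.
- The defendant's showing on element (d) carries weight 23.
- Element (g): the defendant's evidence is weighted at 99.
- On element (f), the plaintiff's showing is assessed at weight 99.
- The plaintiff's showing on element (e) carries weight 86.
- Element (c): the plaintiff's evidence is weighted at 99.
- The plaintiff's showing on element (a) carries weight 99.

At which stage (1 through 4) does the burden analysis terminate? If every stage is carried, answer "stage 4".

Stage 1 (plaintiff, proof beyond reasonable doubt, weight is at least 95): (a) 99 ≥ 95 — meets; (b) 99 ≥ 95 — meets; (c) 99 ≥ 95 — meets.
  Stage 1 carried; the burden shifts to the defendant.
Stage 2 (defendant, a prima facie showing, weight is at least 17): (d) 23 ≥ 17 — meets.
  Stage 2 is satisfied; the onus moves to the plaintiff.
Stage 3 (plaintiff, a clear and cogent showing, weight exceeds 78): (e) 86 > 78 — meets; (f) 99 > 78 — meets.
  All elements met. The burden passes to the defendant.
Stage 4 (defendant, a clear and cogent showing, weight exceeds 78): (g) 99 > 78 — meets.
  All elements met at the final stage.
With every stage satisfied, the defendant prevails.

stage 4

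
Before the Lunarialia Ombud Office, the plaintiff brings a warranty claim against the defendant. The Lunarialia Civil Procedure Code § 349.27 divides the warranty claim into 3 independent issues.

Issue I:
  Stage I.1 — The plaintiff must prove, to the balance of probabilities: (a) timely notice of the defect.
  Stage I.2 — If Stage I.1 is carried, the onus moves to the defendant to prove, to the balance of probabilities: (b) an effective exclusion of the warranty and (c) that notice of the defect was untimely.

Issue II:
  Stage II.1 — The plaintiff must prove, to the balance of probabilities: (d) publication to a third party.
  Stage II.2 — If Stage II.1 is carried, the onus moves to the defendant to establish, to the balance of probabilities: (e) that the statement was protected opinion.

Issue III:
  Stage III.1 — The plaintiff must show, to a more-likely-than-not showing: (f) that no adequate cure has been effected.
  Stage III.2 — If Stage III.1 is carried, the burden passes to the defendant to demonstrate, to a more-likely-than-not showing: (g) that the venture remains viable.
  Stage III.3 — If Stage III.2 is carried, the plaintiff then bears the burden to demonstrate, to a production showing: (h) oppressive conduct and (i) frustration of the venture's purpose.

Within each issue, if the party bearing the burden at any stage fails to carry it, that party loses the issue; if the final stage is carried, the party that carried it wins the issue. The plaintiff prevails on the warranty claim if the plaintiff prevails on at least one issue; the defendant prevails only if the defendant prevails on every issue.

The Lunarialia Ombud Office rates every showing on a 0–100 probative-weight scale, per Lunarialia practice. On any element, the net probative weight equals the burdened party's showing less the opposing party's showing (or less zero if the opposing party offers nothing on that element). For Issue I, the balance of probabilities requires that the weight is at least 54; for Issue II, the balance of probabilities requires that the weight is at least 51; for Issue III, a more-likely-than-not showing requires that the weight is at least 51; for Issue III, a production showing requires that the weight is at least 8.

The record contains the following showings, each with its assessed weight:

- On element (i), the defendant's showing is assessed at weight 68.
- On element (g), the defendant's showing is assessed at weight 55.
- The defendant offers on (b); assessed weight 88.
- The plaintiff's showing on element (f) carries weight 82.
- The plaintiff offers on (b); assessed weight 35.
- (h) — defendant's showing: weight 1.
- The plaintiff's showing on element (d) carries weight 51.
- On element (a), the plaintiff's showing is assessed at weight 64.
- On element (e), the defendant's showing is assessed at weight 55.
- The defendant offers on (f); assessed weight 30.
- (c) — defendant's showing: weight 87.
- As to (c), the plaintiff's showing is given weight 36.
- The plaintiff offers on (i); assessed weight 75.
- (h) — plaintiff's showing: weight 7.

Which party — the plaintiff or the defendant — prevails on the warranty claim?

— Issue I —
Stage I.1 (plaintiff, the balance of probabilities, weight is at least 54): (a) 64 ≥ 54 — meets.
  Stage I.1 carried; the burden shifts to the defendant.
Stage I.2 (defendant, the balance of probabilities, weight is at least 54): (b) net 88−35=53 < 54 — fails; (c) net 87−36=51 < 54 — fails.
  The defendant does not carry Stage I.2.
The analysis ends at Stage I.2; the plaintiff prevails on this issue.
— Issue II —
Stage II.1 — burden on plaintiff; standard: the balance of probabilities (weight is at least 51).
    (d): 51 ≥ 51 [met]
  Stage II.1 is satisfied; the onus moves to the defendant.
Stage II.2 — burden on defendant; standard: the balance of probabilities (weight is at least 51).
    (e): 55 ≥ 51 [met]
  All elements met at the final stage.
Every stage carried; the defendant prevails on this issue.
— Issue III —
Stage III.1 (plaintiff, a more-likely-than-not showing, weight is at least 51): (f) net 82−30=52 ≥ 51 — meets.
  All elements met. The burden passes to the defendant.
Stage III.2 (defendant, a more-likely-than-not showing, weight is at least 51): (g) 55 ≥ 51 — meets.
  Stage III.2 is satisfied; the onus moves to the plaintiff.
Stage III.3 (plaintiff, a production showing, weight is at least 8): (h) net 7−1=6 < 8 — fails; (i) net 75−68=7 < 8 — fails.
  Stage III.3 not carried; the plaintiff fails its burden.
The analysis ends at Stage III.3; the defendant prevails on this issue.
Per-issue: Issue I → plaintiff; Issue II → defendant; Issue III → defendant. The plaintiff must prevail on at least one issue; overall, the plaintiff prevails.

plaintiff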